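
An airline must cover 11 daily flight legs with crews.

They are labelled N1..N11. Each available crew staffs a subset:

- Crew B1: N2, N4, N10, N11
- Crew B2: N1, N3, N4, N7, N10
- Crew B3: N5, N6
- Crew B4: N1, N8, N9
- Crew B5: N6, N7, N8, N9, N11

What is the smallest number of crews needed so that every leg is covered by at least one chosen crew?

Take {B1, B2, B3, B5}. Their union is {N1, N2, N3, N4, N5, N6, N7, N8, N9, N10, N11}, which is all 11 legs.
No 3 of the 5 crews cover everything (all 10 combinations miss at least one leg), so 4 is optimal.

4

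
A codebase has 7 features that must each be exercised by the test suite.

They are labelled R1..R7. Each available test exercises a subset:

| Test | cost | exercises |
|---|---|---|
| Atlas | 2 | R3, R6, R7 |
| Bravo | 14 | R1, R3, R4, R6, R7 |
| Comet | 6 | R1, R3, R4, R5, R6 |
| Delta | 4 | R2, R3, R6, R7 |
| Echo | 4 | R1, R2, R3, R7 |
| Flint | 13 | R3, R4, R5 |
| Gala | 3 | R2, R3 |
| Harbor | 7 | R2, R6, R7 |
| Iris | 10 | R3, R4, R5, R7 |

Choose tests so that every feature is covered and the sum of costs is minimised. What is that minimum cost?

10

Comet, Echo together cover every feature (Comet ∪ Echo = {R1, R2, R3, R4, R5, R6, R7}); total cost 6 + 4 = 10.
The greedy pick Atlas, Comet, Gala costs 11; no covering selection beats 10.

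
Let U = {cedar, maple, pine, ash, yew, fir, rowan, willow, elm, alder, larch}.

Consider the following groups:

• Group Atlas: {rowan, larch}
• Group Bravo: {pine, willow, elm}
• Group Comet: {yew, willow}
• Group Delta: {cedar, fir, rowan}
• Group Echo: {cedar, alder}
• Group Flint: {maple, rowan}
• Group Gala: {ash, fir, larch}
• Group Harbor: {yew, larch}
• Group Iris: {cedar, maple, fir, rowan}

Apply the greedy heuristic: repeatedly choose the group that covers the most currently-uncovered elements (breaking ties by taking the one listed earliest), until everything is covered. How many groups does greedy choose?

Greedy: pick Iris (covers 4 new) → pick Bravo (covers 3 new) → pick Gala (covers 2 new) → pick Comet (covers 1 new) → pick Echo (covers 1 new). Total picks: 5.

5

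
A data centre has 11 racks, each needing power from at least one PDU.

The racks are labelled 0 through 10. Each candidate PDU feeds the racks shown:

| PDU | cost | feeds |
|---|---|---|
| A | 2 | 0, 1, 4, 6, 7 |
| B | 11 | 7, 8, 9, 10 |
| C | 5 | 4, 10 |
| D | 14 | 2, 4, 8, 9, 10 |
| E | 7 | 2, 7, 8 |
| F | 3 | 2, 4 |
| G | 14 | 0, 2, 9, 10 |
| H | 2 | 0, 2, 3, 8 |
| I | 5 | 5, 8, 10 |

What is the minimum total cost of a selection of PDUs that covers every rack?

A, B, H, I together cover every rack (A ∪ B ∪ H ∪ I = {0, 1, 2, 3, 4, 5, 6, 7, 8, 9, 10}); total cost 2 + 11 + 2 + 5 = 20.
No covering selection has total cost below 20.

20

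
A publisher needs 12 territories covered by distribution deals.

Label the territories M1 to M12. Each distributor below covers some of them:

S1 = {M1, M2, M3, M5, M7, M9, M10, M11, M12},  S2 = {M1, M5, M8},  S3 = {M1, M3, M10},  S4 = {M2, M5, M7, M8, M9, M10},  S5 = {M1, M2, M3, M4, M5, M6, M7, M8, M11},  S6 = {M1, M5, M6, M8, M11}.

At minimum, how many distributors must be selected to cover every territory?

2

Take {S1, S5}. Their union is {M1, M2, M3, M4, M5, M6, M7, M8, M9, M10, M11, M12}, which is all 12 territories.
No single distributor has all 12 territories (the largest, S1, has 9), so 2 is optimal.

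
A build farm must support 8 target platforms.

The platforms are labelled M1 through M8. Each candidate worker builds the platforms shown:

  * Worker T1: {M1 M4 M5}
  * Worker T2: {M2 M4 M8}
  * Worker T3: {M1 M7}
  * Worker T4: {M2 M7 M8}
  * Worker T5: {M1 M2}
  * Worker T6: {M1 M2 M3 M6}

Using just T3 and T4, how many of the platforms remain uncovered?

Union of T3, T4 = {M1, M2, M7, M8}.
Not covered: M3, M4, M5, M6 — 4 platforms.

4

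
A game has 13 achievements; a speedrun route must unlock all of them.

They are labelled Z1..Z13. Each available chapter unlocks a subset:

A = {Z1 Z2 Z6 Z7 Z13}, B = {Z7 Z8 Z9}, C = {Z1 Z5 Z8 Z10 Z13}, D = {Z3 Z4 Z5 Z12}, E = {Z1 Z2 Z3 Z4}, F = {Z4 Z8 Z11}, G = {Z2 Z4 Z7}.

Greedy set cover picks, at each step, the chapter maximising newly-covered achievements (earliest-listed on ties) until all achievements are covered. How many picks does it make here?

5

Greedy: pick A (covers 5 new) → pick D (covers 4 new) → pick B (covers 2 new) → pick C (covers 1 new) → pick F (covers 1 new). Total picks: 5.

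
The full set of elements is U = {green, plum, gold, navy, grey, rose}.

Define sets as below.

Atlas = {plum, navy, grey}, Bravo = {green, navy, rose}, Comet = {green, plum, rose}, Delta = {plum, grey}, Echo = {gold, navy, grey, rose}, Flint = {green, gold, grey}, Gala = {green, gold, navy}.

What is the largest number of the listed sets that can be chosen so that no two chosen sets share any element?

Delta, Gala are pairwise disjoint (Delta={plum,grey}; Gala={green,gold,navy}).
Every remaining set overlaps one of these, and no 3 of the listed sets are pairwise disjoint, so 2 is the maximum.

2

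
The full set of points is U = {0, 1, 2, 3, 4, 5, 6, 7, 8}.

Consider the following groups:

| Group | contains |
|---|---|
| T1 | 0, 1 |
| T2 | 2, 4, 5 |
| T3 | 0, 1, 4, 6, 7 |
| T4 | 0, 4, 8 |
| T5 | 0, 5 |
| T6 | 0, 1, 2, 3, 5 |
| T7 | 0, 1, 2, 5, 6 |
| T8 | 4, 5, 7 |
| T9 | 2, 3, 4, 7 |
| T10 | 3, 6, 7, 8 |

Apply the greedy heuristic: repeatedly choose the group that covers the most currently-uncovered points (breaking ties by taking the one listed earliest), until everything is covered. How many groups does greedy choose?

3

Greedy: pick T3 (covers 5 new) → pick T6 (covers 3 new) → pick T4 (covers 1 new). Total picks: 3.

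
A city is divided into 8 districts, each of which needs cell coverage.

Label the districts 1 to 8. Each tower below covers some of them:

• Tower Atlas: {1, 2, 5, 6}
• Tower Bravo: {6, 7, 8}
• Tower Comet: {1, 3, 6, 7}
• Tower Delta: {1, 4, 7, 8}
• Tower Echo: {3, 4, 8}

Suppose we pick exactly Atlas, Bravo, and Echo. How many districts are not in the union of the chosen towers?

0

Union of Atlas, Bravo, Echo = {1, 2, 3, 4, 5, 6, 7, 8} — that's every district, so 0 are uncovered.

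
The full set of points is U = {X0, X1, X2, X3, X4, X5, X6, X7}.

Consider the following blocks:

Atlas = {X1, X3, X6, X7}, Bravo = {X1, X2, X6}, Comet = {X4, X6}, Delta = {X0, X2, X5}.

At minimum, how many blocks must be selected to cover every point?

Take {Atlas, Comet, Delta}. Their union is {X0, X1, X2, X3, X4, X5, X6, X7}, which is all 8 points.
Only Delta contains X0, so Delta is forced; the remaining 5 points need at least 2 more blocks (each remaining block adds at most 4) — so at least 3 blocks are needed, and 3 is optimal.

3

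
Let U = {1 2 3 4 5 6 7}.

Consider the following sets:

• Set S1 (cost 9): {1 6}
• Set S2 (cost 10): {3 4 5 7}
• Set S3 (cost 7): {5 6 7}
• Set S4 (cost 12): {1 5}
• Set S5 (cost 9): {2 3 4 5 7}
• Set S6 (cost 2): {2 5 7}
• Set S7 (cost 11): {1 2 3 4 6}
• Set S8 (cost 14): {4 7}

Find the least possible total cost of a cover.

S6, S7 together cover every point (S6 ∪ S7 = {1, 2, 3, 4, 5, 6, 7}); total cost 2 + 11 = 13.
No covering selection has total cost below 13.

13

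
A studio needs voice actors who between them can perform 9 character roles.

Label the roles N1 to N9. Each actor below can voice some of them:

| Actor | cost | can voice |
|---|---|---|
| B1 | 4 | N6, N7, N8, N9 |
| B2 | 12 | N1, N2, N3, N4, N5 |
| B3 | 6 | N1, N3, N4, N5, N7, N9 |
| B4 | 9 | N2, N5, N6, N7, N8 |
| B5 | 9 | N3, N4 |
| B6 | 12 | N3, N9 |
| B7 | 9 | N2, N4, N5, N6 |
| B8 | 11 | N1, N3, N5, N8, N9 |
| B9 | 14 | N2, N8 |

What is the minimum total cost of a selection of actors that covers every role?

15

B3, B4 together cover every role (B3 ∪ B4 = {N1, N2, N3, N4, N5, N6, N7, N8, N9}); total cost 6 + 9 = 15.
The greedy pick B1, B3, B4 costs 19; no covering selection beats 15.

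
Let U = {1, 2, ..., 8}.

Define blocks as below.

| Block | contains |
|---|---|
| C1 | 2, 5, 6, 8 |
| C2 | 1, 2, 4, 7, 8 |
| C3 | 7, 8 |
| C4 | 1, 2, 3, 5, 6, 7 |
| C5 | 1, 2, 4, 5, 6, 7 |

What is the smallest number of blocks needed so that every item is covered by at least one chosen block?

C2 and C4 together: C2 ∪ C4 = {1, 2, 3, 4, 5, 6, 7, 8} — every item is covered.
No single block has all 8 items (the largest, C4, has 6), so 2 is optimal.

2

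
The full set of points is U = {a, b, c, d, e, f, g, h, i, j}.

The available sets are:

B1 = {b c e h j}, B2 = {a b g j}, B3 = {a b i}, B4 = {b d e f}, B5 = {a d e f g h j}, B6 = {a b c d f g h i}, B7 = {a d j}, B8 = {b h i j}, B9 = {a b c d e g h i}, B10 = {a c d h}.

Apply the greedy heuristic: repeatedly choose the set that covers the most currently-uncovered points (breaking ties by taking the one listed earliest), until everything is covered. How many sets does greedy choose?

Greedy: pick B6 (covers 8 new) → pick B1 (covers 2 new). Total picks: 2.

2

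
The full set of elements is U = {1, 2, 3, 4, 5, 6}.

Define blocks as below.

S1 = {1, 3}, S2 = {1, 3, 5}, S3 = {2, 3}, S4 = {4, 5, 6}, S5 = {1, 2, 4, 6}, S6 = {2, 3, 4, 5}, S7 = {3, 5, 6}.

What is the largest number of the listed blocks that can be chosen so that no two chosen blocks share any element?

S3, S4 are pairwise disjoint (S3={2,3}; S4={4,5,6}).
Every remaining block overlaps one of these, and no 3 of the listed blocks are pairwise disjoint, so 2 is the maximum.

2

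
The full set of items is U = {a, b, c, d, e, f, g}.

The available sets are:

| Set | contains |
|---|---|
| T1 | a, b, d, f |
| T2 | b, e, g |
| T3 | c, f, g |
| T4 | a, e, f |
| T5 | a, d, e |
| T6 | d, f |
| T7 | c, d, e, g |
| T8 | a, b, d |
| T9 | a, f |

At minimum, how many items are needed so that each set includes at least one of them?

3

Take H = {a, d, g}. Each listed set contains at least one of these, so H is a hitting set of size 3.
No choice of 2 items meets every set, so 3 is the minimum.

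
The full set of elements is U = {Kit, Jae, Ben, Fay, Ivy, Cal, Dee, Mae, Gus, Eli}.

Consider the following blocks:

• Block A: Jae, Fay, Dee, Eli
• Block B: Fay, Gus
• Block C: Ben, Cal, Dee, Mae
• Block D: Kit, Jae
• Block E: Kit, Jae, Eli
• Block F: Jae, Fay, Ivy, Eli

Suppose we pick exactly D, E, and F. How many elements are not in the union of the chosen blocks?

Union of D, E, F = {Kit, Jae, Fay, Ivy, Eli}.
Not covered: Ben, Cal, Dee, Mae, Gus — 5 elements.

5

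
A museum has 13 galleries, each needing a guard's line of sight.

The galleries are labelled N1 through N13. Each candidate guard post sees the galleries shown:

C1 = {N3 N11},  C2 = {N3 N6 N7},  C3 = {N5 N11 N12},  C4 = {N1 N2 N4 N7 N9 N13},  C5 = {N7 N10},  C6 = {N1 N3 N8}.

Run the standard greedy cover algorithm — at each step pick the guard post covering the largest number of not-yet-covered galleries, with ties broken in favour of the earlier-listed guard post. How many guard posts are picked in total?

5

Greedy: pick C4 (covers 6 new) → pick C3 (covers 3 new) → pick C2 (covers 2 new) → pick C5 (covers 1 new) → pick C6 (covers 1 new). Total picks: 5.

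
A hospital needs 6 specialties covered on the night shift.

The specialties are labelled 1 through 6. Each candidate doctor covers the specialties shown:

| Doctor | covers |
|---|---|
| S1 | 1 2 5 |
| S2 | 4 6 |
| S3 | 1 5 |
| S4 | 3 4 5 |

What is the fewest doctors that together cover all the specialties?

Take {S1, S2, S4}. Their union is {1, 2, 3, 4, 5, 6}, which is all 6 specialties.
Only S1 contains 2, so S1 is forced; the remaining 3 specialties need at least 2 more doctors (each remaining doctor adds at most 2) — so at least 3 doctors are needed, and 3 is optimal.

3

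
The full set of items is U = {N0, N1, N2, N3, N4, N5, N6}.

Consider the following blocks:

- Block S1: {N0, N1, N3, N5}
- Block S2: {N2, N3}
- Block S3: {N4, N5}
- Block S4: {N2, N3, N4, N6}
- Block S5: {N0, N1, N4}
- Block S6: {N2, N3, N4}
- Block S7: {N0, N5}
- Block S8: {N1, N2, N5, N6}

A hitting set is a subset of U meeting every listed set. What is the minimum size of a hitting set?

3

The 3 items {N3, N4, N5} hit every block.
No choice of 2 items meets every block, so 3 is the minimum.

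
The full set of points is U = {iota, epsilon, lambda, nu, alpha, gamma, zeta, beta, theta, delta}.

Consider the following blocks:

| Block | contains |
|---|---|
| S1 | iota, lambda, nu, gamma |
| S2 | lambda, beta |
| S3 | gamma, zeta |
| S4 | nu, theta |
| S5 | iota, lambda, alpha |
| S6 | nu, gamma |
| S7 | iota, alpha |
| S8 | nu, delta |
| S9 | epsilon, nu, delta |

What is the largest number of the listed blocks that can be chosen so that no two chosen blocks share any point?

4

S2, S3, S7, S8 are pairwise disjoint (S2={lambda,beta}; S3={gamma,zeta}; S7={iota,alpha}; S8={nu,delta}).
Every remaining block overlaps one of these, and no 5 of the listed blocks are pairwise disjoint, so 4 is the maximum.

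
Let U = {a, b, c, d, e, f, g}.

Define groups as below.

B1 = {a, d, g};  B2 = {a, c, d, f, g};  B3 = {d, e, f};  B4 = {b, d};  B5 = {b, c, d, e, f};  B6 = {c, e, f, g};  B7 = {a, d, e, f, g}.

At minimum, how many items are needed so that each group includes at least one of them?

Take H = {d, f}. Each listed group contains at least one of these, so H is a hitting set of size 2.
The groups B4, B6 are pairwise disjoint, so any hitting set needs a separate item for each — at least 2. Hence 2 is optimal.

2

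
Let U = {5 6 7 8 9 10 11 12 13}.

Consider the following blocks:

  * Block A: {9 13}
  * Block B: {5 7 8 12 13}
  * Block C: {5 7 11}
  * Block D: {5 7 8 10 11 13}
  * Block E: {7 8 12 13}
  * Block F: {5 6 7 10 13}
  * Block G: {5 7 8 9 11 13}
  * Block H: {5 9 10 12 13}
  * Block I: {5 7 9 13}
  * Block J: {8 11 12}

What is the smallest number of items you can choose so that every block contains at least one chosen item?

2

T = {11, 13} meets every block (each contains at least one member of T), and |T| = 2.
The blocks A, C are pairwise disjoint, so any hitting set needs a separate item for each — at least 2. Hence 2 is optimal.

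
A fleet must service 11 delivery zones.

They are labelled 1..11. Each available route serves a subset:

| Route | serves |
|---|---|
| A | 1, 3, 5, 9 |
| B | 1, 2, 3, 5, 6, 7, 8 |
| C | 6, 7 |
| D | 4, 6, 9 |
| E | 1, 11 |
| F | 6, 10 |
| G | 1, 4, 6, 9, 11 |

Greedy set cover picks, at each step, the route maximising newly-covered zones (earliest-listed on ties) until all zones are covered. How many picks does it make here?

3

Greedy: pick B (covers 7 new) → pick G (covers 3 new) → pick F (covers 1 new). Total picks: 3.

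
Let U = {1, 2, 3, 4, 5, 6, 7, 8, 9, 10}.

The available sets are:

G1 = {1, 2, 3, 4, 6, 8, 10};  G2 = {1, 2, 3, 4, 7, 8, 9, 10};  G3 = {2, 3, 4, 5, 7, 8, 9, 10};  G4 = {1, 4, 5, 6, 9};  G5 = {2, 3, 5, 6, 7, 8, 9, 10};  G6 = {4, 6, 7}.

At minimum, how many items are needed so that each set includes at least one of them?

2

Take H = {2, 4}. Each listed set contains at least one of these, so H is a hitting set of size 2.
No single item lies in every set, so at least 2 are needed and 2 is optimal.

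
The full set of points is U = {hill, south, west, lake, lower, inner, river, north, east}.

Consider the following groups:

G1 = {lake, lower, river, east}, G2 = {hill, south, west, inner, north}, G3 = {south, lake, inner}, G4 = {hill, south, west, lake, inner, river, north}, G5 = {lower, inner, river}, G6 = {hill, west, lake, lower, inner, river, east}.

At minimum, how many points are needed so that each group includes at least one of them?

2

H = {inner, river} meets every group (each contains at least one member of H), and |H| = 2.
The groups G1, G2 are pairwise disjoint, so any hitting set needs a separate point for each — at least 2. Hence 2 is optimal.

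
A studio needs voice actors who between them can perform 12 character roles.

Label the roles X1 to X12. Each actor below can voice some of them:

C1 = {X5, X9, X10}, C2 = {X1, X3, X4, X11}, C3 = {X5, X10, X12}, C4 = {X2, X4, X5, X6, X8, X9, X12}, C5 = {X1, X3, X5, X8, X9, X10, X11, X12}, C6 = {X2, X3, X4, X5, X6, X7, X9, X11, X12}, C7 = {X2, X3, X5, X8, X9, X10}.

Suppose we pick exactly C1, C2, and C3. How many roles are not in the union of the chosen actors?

4

Union of C1, C2, C3 = {X1, X3, X4, X5, X9, X10, X11, X12}.
Not covered: X2, X6, X7, X8 — 4 roles.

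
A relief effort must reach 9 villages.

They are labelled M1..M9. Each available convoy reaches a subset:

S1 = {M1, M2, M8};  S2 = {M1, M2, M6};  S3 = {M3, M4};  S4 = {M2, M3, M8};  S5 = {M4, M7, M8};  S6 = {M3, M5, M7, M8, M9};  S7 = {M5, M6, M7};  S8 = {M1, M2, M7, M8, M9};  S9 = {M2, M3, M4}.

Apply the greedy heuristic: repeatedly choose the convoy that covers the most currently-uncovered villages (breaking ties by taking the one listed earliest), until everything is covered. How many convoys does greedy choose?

3

Greedy: pick S6 (covers 5 new) → pick S2 (covers 3 new) → pick S3 (covers 1 new). Total picks: 3.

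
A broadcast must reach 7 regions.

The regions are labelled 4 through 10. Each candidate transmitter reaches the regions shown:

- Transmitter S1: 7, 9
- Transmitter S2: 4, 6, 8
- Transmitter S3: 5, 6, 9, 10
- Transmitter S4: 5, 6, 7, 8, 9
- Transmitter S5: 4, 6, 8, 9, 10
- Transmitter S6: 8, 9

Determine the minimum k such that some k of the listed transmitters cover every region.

2

Take {S4, S5}. Their union is {4, 5, 6, 7, 8, 9, 10}, which is all 7 regions.
No single transmitter has all 7 regions (the largest, S4, has 5), so 2 is optimal.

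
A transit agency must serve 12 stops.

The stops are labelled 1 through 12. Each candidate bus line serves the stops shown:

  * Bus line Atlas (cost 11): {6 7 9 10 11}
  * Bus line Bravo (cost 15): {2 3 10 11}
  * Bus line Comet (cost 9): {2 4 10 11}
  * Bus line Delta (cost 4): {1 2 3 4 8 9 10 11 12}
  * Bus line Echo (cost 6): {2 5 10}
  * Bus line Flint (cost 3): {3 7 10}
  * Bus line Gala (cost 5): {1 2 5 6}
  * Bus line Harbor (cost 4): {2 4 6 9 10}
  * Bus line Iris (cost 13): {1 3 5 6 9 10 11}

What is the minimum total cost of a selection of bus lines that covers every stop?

Delta, Flint, Gala together cover every stop (Delta ∪ Flint ∪ Gala = {1, 2, 3, 4, 5, 6, 7, 8, 9, 10, 11, 12}); total cost 4 + 3 + 5 = 12.
No covering selection has total cost below 12.

12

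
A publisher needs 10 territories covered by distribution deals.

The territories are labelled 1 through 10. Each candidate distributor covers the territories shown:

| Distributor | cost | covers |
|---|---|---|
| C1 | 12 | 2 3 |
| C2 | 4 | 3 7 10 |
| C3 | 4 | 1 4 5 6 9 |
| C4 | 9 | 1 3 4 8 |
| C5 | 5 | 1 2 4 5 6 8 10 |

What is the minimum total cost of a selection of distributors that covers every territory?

13

C2, C3, C5 together cover every territory (C2 ∪ C3 ∪ C5 = {1, 2, 3, 4, 5, 6, 7, 8, 9, 10}); total cost 4 + 4 + 5 = 13.
No covering selection has total cost below 13.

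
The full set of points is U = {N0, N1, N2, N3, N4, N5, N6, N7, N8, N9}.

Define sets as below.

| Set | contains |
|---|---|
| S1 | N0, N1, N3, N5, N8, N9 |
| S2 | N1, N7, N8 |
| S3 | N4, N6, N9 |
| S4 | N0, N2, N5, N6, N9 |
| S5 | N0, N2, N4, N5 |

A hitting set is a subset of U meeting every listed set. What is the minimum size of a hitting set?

Take H = {N0, N1, N6}. Each listed set contains at least one of these, so H is a hitting set of size 3.
No choice of 2 points meets every set, so 3 is the minimum.

3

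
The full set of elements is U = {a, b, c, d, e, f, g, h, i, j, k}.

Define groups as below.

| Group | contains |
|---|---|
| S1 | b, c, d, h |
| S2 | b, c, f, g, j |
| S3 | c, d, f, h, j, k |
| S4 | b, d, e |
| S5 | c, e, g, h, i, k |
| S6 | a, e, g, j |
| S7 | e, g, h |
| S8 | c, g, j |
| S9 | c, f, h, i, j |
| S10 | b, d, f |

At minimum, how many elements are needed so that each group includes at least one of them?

3

Take T = {b, e, j}. Each listed group contains at least one of these, so T is a hitting set of size 3.
No choice of 2 elements meets every group, so 3 is the minimum.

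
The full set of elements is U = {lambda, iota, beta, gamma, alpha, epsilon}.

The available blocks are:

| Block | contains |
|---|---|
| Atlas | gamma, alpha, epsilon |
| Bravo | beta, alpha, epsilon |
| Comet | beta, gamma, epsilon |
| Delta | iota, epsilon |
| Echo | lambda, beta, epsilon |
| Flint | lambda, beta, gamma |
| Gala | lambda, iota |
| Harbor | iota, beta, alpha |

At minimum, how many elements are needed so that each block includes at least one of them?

H = {lambda, iota, epsilon} meets every block (each contains at least one member of H), and |H| = 3.
No choice of 2 elements meets every block, so 3 is the minimum.

3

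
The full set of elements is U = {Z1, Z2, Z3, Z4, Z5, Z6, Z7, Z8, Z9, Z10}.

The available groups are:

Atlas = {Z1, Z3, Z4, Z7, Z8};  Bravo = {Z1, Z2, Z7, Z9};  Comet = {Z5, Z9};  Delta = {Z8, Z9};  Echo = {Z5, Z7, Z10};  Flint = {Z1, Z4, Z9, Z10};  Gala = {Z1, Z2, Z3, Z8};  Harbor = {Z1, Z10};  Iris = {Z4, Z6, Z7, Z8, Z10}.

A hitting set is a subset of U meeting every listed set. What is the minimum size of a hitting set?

H = {Z8, Z9, Z10} meets every group (each contains at least one member of H), and |H| = 3.
No choice of 2 elements meets every group, so 3 is the minimum.

3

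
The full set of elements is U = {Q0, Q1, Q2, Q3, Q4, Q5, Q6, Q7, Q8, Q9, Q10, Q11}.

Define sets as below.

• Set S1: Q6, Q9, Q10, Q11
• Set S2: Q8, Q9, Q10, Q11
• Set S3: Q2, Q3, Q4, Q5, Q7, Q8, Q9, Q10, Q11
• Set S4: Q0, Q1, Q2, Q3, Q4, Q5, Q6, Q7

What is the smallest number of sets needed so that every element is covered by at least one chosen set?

Take {S3, S4}. Their union is {Q0, Q1, Q2, Q3, Q4, Q5, Q6, Q7, Q8, Q9, Q10, Q11}, which is all 12 elements.
No single set has all 12 elements (the largest, S3, has 9), so 2 is optimal.

2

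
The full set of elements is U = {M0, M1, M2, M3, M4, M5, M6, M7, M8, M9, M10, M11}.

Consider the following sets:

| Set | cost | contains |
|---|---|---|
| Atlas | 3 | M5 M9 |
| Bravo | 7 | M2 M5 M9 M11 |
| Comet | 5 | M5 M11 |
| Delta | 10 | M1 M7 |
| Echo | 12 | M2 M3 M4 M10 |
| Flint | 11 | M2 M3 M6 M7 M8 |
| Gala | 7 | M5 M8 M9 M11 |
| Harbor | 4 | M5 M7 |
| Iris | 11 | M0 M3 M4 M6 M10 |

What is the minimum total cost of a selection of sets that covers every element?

35

Bravo, Delta, Gala, Iris together cover every element (Bravo ∪ Delta ∪ Gala ∪ Iris = {M0, M1, M2, M3, M4, M5, M6, M7, M8, M9, M10, M11}); total cost 7 + 10 + 7 + 11 = 35.
The greedy pick Atlas, Flint, Iris, Comet, Delta costs 40; no covering selection beats 35.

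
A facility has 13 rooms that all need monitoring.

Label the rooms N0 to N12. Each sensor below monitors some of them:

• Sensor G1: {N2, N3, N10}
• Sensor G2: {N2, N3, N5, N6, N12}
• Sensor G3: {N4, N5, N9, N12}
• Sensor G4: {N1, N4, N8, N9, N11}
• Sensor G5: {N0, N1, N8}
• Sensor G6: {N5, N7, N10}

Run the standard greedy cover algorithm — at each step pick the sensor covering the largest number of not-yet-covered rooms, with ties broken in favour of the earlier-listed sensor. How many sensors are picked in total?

Greedy: pick G2 (covers 5 new) → pick G4 (covers 5 new) → pick G6 (covers 2 new) → pick G5 (covers 1 new). Total picks: 4.

4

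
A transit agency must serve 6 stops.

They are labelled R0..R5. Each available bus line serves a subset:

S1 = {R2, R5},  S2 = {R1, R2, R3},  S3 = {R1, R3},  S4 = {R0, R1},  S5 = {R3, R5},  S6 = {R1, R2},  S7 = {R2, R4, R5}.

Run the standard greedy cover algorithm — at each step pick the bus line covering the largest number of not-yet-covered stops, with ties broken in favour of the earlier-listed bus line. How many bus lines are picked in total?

3

Greedy: pick S2 (covers 3 new) → pick S7 (covers 2 new) → pick S4 (covers 1 new). Total picks: 3.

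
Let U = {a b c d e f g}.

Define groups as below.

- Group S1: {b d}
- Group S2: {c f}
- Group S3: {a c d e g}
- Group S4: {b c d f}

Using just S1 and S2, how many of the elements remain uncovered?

3

Union of S1, S2 = {b, c, d, f}.
Not covered: a, e, g — 3 elements.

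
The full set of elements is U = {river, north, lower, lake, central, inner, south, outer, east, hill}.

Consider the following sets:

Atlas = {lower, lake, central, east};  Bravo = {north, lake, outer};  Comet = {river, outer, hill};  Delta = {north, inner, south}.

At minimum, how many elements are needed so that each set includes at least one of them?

3

H = {north, lake, hill} meets every set (each contains at least one member of H), and |H| = 3.
The sets Atlas, Comet, Delta are pairwise disjoint, so any hitting set needs a separate element for each — at least 3. Hence 3 is optimal.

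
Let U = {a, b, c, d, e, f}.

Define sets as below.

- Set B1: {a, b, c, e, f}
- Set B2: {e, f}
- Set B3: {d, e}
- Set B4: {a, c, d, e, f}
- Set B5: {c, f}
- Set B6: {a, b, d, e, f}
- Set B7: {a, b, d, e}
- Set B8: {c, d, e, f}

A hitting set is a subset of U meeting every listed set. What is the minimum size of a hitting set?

2

H = {d, f} meets every set (each contains at least one member of H), and |H| = 2.
The sets B3, B5 are pairwise disjoint, so any hitting set needs a separate point for each — at least 2. Hence 2 is optimal.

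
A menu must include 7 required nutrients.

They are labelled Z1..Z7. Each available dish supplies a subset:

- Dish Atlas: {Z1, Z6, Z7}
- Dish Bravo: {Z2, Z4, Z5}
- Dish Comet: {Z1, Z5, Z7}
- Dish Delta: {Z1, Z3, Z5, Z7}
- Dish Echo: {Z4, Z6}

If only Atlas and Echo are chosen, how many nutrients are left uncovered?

3

Union of Atlas, Echo = {Z1, Z4, Z6, Z7}.
Not covered: Z2, Z3, Z5 — 3 nutrients.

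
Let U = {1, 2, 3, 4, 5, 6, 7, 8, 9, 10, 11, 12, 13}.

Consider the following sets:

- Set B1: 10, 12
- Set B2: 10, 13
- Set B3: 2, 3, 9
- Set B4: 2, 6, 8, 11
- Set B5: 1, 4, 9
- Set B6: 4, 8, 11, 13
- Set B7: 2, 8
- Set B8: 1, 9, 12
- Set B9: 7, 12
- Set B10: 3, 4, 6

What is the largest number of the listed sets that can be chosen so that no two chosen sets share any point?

4

B2, B4, B5, B9 are pairwise disjoint (B2={10,13}; B4={2,6,8,11}; B5={1,4,9}; B9={7,12}).
Every remaining set overlaps one of these, and no 5 of the listed sets are pairwise disjoint, so 4 is the maximum.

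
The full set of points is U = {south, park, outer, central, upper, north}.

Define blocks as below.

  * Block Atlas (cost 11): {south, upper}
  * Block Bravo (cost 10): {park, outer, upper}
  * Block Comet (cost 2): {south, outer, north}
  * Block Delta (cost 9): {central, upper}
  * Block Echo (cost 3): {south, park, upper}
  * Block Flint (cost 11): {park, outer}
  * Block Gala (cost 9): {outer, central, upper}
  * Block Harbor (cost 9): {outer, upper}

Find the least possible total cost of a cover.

14

Comet, Delta, Echo together cover every point (Comet ∪ Delta ∪ Echo = {south, park, outer, central, upper, north}); total cost 2 + 9 + 3 = 14.
No covering selection has total cost below 14.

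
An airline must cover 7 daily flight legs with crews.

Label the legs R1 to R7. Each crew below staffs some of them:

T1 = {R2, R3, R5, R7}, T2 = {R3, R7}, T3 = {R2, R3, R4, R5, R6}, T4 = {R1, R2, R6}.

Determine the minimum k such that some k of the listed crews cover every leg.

3

Take {T2, T3, T4}. Their union is {R1, R2, R3, R4, R5, R6, R7}, which is all 7 legs.
Only T4 contains R1, so T4 is forced; the remaining 4 legs need at least 2 more crews (each remaining crew adds at most 3) — so at least 3 crews are needed, and 3 is optimal.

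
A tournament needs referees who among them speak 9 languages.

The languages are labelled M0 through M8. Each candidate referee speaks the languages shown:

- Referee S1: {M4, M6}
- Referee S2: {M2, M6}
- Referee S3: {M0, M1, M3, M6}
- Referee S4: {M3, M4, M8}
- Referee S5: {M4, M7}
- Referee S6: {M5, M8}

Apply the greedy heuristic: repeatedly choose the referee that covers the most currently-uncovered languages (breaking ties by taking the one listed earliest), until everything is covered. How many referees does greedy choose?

5

Greedy: pick S3 (covers 4 new) → pick S4 (covers 2 new) → pick S2 (covers 1 new) → pick S5 (covers 1 new) → pick S6 (covers 1 new). Total picks: 5.
(The true minimum cover uses only 4 referees, so greedy is not optimal here.)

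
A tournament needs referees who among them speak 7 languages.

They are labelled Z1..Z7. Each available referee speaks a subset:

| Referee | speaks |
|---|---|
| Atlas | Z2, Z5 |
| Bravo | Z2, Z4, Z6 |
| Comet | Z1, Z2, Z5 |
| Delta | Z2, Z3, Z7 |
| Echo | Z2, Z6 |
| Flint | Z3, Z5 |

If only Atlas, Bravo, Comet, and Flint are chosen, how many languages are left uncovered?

Union of Atlas, Bravo, Comet, Flint = {Z1, Z2, Z3, Z4, Z5, Z6}.
Not covered: Z7 — 1 language.

1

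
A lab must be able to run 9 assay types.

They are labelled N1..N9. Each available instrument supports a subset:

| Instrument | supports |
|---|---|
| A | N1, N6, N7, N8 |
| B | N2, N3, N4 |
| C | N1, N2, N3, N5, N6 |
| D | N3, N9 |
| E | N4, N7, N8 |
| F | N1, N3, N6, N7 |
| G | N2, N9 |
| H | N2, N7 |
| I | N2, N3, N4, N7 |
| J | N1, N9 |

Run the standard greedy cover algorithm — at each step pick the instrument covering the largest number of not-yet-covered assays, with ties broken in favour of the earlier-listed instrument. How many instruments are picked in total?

Greedy: pick C (covers 5 new) → pick E (covers 3 new) → pick D (covers 1 new). Total picks: 3.

3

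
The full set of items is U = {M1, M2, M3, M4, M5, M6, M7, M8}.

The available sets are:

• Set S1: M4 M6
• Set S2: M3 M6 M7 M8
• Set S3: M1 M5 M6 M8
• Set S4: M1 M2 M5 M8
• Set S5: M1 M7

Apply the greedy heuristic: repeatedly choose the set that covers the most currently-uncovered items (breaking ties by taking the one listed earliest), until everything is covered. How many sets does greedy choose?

Greedy: pick S2 (covers 4 new) → pick S4 (covers 3 new) → pick S1 (covers 1 new). Total picks: 3.

3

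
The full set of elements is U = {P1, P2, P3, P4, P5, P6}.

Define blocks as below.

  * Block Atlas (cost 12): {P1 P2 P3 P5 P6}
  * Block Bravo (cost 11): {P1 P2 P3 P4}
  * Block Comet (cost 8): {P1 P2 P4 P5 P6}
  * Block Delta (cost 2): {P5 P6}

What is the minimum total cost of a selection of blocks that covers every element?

Bravo, Delta together cover every element (Bravo ∪ Delta = {P1, P2, P3, P4, P5, P6}); total cost 11 + 2 = 13.
The greedy pick Delta, Comet, Bravo costs 21; no covering selection beats 13.

13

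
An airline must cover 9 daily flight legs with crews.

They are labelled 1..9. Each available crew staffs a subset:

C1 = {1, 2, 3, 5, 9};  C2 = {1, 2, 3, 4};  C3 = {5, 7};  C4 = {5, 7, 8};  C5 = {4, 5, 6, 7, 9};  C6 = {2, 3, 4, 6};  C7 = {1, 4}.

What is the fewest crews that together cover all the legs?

3

C1 and C4 and C5 together: C1 ∪ C4 ∪ C5 = {1, 2, 3, 4, 5, 6, 7, 8, 9} — every leg is covered.
Only C4 contains 8, so C4 is forced; the remaining 6 legs need at least 2 more crews (each remaining crew adds at most 4) — so at least 3 crews are needed, and 3 is optimal.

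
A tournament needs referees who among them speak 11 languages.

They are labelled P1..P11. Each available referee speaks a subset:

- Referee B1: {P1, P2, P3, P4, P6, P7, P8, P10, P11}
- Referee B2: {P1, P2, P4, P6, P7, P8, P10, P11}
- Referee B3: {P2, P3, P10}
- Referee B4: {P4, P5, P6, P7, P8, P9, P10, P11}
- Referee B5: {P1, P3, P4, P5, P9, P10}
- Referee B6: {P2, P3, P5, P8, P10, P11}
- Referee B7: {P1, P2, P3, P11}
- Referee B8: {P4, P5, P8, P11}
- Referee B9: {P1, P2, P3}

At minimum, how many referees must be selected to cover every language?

2

B4 and B9 together: B4 ∪ B9 = {P1, P2, P3, P4, P5, P6, P7, P8, P9, P10, P11} — every language is covered.
No single referee has all 11 languages (the largest, B1, has 9), so 2 is optimal.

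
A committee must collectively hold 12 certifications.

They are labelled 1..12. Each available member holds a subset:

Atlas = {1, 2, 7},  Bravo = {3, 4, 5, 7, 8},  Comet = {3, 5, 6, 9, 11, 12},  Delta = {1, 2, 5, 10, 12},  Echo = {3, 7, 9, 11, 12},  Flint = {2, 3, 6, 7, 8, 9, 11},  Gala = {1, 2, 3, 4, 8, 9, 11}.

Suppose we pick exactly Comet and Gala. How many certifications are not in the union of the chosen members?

Union of Comet, Gala = {1, 2, 3, 4, 5, 6, 8, 9, 11, 12}.
Not covered: 7, 10 — 2 certifications.

2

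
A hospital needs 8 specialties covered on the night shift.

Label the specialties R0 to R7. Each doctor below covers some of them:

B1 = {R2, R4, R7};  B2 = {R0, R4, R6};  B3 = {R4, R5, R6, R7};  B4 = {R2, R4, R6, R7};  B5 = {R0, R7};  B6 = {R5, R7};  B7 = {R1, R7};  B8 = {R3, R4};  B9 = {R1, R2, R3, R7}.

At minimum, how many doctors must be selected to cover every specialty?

3

B2 and B6 and B9 together: B2 ∪ B6 ∪ B9 = {R0, R1, R2, R3, R4, R5, R6, R7} — every specialty is covered.
No 2 of the 9 doctors cover everything (all 36 combinations miss at least one specialty), so 3 is optimal.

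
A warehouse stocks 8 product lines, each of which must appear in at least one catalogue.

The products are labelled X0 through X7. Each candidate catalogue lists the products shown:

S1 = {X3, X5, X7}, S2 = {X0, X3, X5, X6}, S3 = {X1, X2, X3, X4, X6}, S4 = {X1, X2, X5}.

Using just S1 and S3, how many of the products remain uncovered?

1

Union of S1, S3 = {X1, X2, X3, X4, X5, X6, X7}.
Not covered: X0 — 1 product.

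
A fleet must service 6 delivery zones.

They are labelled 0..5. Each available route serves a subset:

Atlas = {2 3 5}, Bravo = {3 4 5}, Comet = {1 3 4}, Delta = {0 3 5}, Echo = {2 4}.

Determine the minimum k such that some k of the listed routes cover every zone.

3

Comet and Delta and Echo together: Comet ∪ Delta ∪ Echo = {0, 1, 2, 3, 4, 5} — every zone is covered.
Only Delta contains 0, so Delta is forced; the remaining 3 zones need at least 2 more routes (each remaining route adds at most 2) — so at least 3 routes are needed, and 3 is optimal.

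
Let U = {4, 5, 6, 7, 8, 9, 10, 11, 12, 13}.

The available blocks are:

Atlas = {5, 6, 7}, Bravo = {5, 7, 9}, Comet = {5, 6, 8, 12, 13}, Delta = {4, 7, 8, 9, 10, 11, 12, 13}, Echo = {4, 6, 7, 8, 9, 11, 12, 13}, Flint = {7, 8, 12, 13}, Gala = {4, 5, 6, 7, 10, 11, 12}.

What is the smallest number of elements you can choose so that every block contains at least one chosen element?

The 2 elements {5, 8} hit every block.
No single element lies in every block, so at least 2 are needed and 2 is optimal.

2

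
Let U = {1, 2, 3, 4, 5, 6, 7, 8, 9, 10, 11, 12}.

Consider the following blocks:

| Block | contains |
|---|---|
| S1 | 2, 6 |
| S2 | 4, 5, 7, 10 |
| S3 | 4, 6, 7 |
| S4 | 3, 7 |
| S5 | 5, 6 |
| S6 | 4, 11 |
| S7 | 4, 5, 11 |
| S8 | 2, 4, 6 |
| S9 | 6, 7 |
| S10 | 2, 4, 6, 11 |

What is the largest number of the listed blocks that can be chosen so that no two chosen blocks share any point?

S4, S5, S6 are pairwise disjoint (S4={3,7}; S5={5,6}; S6={4,11}).
Every remaining block overlaps one of these, and no 4 of the listed blocks are pairwise disjoint, so 3 is the maximum.

3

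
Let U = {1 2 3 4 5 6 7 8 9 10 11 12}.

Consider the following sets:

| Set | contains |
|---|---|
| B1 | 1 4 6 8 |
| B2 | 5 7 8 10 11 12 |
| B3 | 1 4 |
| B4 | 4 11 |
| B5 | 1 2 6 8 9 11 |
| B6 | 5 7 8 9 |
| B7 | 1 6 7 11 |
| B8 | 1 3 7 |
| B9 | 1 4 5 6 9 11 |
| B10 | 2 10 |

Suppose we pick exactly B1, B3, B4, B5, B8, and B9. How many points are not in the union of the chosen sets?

2

Union of B1, B3, B4, B5, B8, B9 = {1, 2, 3, 4, 5, 6, 7, 8, 9, 11}.
Not covered: 10, 12 — 2 points.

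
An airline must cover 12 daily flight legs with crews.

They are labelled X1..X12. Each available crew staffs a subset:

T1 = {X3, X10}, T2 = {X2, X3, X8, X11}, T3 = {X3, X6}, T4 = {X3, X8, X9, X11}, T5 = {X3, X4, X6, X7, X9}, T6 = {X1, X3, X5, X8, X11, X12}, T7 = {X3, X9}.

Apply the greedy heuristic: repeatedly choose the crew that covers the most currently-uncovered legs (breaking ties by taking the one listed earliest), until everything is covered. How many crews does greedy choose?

Greedy: pick T6 (covers 6 new) → pick T5 (covers 4 new) → pick T1 (covers 1 new) → pick T2 (covers 1 new). Total picks: 4.

4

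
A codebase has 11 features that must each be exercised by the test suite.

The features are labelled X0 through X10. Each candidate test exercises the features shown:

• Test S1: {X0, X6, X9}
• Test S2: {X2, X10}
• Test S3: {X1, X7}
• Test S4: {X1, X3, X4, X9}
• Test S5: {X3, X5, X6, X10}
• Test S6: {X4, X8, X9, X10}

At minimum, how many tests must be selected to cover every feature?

Take {S1, S2, S3, S5, S6}. Their union is {X0, X1, X2, X3, X4, X5, X6, X7, X8, X9, X10}, which is all 11 features.
No 4 of the 6 tests cover everything (all 15 combinations miss at least one feature), so 5 is optimal.

5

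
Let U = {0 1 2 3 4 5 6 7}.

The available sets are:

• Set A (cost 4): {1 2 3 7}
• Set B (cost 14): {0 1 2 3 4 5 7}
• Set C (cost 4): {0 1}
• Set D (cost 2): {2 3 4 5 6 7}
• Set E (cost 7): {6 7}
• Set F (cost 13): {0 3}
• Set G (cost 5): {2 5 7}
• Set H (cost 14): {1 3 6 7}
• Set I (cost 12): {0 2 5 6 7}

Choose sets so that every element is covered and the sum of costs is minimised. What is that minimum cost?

C, D together cover every element (C ∪ D = {0, 1, 2, 3, 4, 5, 6, 7}); total cost 4 + 2 = 6.
No covering selection has total cost below 6.

6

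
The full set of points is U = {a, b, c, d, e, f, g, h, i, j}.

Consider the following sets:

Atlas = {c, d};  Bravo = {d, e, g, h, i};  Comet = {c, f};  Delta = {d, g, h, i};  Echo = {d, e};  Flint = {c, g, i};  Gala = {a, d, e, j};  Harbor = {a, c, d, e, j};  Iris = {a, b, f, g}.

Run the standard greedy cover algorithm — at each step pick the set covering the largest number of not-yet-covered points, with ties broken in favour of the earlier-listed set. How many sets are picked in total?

Greedy: pick Bravo (covers 5 new) → pick Harbor (covers 3 new) → pick Iris (covers 2 new). Total picks: 3.

3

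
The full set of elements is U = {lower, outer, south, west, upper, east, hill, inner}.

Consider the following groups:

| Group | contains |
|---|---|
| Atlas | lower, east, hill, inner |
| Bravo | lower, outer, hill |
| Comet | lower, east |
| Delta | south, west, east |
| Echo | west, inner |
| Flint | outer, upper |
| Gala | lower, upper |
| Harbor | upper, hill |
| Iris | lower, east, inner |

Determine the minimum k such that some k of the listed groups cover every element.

Atlas, Delta, and Flint cover everything between them: the union {lower, outer, south, west, upper, east, hill, inner} is all of U.
Only Delta contains south, so Delta is forced; the remaining 5 elements need at least 2 more groups (each remaining group adds at most 3) — so at least 3 groups are needed, and 3 is optimal.

3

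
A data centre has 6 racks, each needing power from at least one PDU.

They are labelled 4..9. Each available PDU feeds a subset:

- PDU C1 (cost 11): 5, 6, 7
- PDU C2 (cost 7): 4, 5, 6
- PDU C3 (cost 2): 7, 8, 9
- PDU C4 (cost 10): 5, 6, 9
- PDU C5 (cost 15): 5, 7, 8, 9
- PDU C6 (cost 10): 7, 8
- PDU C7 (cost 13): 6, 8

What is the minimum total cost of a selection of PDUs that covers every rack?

C2, C3 together cover every rack (C2 ∪ C3 = {4, 5, 6, 7, 8, 9}); total cost 7 + 2 = 9.
No covering selection has total cost below 9.

9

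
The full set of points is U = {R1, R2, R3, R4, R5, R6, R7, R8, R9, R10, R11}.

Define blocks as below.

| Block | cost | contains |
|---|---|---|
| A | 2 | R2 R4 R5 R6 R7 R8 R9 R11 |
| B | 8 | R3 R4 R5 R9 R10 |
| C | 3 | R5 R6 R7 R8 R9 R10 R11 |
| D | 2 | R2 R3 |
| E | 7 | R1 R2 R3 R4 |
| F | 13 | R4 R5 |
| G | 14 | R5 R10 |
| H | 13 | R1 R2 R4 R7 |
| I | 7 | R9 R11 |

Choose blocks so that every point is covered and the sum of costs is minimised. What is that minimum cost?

10

C, E together cover every point (C ∪ E = {R1, R2, R3, R4, R5, R6, R7, R8, R9, R10, R11}); total cost 3 + 7 = 10.
The greedy pick A, D, C, E costs 14; no covering selection beats 10.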